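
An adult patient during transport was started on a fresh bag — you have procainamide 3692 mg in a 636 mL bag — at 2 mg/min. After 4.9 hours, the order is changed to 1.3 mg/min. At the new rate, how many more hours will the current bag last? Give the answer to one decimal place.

Initial rate:
2 mg/min × 60 min/hr = 120 mg/hr
Concentration = 3692 mg ÷ 636 mL = 5.805031 mg/mL
Rate = 120 mg/hr ÷ 5.805031 mg/mL = 20.67172 mL/hr
Volume infused so far = 20.67172 mL/hr × 4.9 hr = 101.2914 mL
Volume remaining = 636 − 101.2914 = 534.7086 mL
New rate:
1.3 mg/min × 60 min/hr = 78 mg/hr
Rate = 78 mg/hr ÷ 5.805031 mg/mL = 13.43662 mL/hr
Time remaining = 534.7086 mL ÷ 13.43662 mL/hr = 39.79487 hr

39.8 hours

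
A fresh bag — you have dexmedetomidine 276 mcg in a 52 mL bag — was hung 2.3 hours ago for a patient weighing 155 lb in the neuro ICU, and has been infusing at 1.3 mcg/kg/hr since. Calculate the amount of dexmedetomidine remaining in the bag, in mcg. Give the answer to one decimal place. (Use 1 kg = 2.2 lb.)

Weight = 155 lb ÷ 2.2 lb/kg = 70.45455 kg
Dose = 1.3 mcg/kg/hr × 70.45455 kg = 91.59091 mcg/hr
Concentration = 276 mcg ÷ 52 mL = 5.307692 mcg/mL
Rate = 91.59091 mcg/hr ÷ 5.307692 mcg/mL = 17.25626 mL/hr
Volume infused = 17.25626 mL/hr × 2.3 hr = 39.68939 mL
Volume remaining = 52 − 39.68939 = 12.31061 mL
Drug remaining = 12.31061 mL × 5.307692 mcg/mL = 65.34091 mcg

65.3 mcg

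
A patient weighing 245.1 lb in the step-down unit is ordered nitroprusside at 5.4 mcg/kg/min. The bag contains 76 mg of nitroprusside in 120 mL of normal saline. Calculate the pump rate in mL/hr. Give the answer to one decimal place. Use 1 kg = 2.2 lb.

57.0 mL/hr

Weight = 245.1 lb ÷ 2.2 lb/kg = 111.4091 kg
Dose = 5.4 mcg/kg/min × 111.4091 kg = 601.6091 mcg/min
601.6091 mcg/min × 60 min/hr = 36096.55 mcg/hr
Concentration = 76 mg ÷ 120 mL = 0.6333333 mg/mL = 633.3333 mcg/mL
Rate = 36096.55 mcg/hr ÷ 633.3333 mcg/mL = 56.99455 mL/hr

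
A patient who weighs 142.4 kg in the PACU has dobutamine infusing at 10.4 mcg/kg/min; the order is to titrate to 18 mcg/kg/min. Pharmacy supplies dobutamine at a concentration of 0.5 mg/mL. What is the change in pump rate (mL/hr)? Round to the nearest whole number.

At the current dose:
Dose = 10.4 mcg/kg/min × 142.4 kg = 1480.96 mcg/min
1480.96 mcg/min × 60 min/hr = 88857.6 mcg/hr
Concentration = 0.5 mg/mL = 500 mcg/mL
Rate = 88857.6 mcg/hr ÷ 500 mcg/mL = 177.7152 mL/hr
At the new dose:
Dose = 18 mcg/kg/min × 142.4 kg = 2563.2 mcg/min
2563.2 mcg/min × 60 min/hr = 153792 mcg/hr
Rate = 153792 mcg/hr ÷ 500 mcg/mL = 307.584 mL/hr
Change = 307.584 − 177.7152 = 129.8688 mL/hr → 129.8688 mL/hr increase

130 mL/hr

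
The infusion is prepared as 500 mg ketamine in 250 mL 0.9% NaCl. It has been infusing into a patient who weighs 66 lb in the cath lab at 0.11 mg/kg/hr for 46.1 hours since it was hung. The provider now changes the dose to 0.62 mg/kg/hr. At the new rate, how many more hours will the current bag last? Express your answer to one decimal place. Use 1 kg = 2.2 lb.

18.7 hours

Initial rate:
Weight = 66 lb ÷ 2.2 lb/kg = 30 kg
Dose = 0.11 mg/kg/hr × 30 kg = 3.3 mg/hr
Concentration = 500 mg ÷ 250 mL = 2 mg/mL
Rate = 3.3 mg/hr ÷ 2 mg/mL = 1.65 mL/hr
Volume infused so far = 1.65 mL/hr × 46.1 hr = 76.065 mL
Volume remaining = 250 − 76.065 = 173.935 mL
New rate:
Dose = 0.62 mg/kg/hr × 30 kg = 18.6 mg/hr
Rate = 18.6 mg/hr ÷ 2 mg/mL = 9.3 mL/hr
Time remaining = 173.935 mL ÷ 9.3 mL/hr = 18.70269 hr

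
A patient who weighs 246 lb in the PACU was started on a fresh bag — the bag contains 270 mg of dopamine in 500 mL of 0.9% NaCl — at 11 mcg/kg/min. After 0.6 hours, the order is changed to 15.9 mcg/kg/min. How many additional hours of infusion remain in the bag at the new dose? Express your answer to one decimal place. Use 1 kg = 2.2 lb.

Initial rate:
Weight = 246 lb ÷ 2.2 lb/kg = 111.8182 kg
Dose = 11 mcg/kg/min × 111.8182 kg = 1230 mcg/min
1230 mcg/min × 60 min/hr = 73800 mcg/hr
Concentration = 270 mg ÷ 500 mL = 0.54 mg/mL = 540 mcg/mL
Rate = 73800 mcg/hr ÷ 540 mcg/mL = 136.6667 mL/hr
Volume infused so far = 136.6667 mL/hr × 0.6 hr = 82 mL
Volume remaining = 500 − 82 = 418 mL
New rate:
Dose = 15.9 mcg/kg/min × 111.8182 kg = 1777.909 mcg/min
1777.909 mcg/min × 60 min/hr = 106674.5 mcg/hr
Rate = 106674.5 mcg/hr ÷ 540 mcg/mL = 197.5455 mL/hr
Time remaining = 418 mL ÷ 197.5455 mL/hr = 2.115969 hr

2.1 hours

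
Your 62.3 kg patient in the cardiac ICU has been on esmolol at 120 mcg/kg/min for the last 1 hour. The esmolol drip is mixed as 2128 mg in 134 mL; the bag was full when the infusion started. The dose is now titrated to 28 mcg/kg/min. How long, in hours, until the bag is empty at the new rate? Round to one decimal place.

16.0 hours

Initial rate:
Dose = 120 mcg/kg/min × 62.3 kg = 7476 mcg/min
7476 mcg/min × 60 min/hr = 448560 mcg/hr
Concentration = 2128 mg ÷ 134 mL = 15.8806 mg/mL = 15880.6 mcg/mL
Rate = 448560 mcg/hr ÷ 15880.6 mcg/mL = 28.24579 mL/hr
Volume infused so far = 28.24579 mL/hr × 1 hr = 28.24579 mL
Volume remaining = 134 − 28.24579 = 105.7542 mL
New rate:
Dose = 28 mcg/kg/min × 62.3 kg = 1744.4 mcg/min
1744.4 mcg/min × 60 min/hr = 104664 mcg/hr
Rate = 104664 mcg/hr ÷ 15880.6 mcg/mL = 6.590684 mL/hr
Time remaining = 105.7542 mL ÷ 6.590684 mL/hr = 16.04601 hr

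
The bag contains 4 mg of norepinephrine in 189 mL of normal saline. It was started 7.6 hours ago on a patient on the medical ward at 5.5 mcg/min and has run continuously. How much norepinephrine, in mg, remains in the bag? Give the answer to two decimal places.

5.5 mcg/min × 60 min/hr = 330 mcg/hr
Concentration = 4 mg ÷ 189 mL = 0.02116402 mg/mL = 21.16402 mcg/mL
Rate = 330 mcg/hr ÷ 21.16402 mcg/mL = 15.5925 mL/hr
Volume infused = 15.5925 mL/hr × 7.6 hr = 118.503 mL
Volume remaining = 189 − 118.503 = 70.497 mL
Drug remaining = 70.497 mL × 21.16402 mcg/mL = 1492 mcg = 1.492 mg

1.49 mg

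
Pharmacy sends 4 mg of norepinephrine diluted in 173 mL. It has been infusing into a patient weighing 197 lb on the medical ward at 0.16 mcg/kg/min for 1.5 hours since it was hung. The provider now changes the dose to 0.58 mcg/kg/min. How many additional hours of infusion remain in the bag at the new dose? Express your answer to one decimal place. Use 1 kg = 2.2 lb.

Initial rate:
Weight = 197 lb ÷ 2.2 lb/kg = 89.54545 kg
Dose = 0.16 mcg/kg/min × 89.54545 kg = 14.32727 mcg/min
14.32727 mcg/min × 60 min/hr = 859.6364 mcg/hr
Concentration = 4 mg ÷ 173 mL = 0.02312139 mg/mL = 23.12139 mcg/mL
Rate = 859.6364 mcg/hr ÷ 23.12139 mcg/mL = 37.17927 mL/hr
Volume infused so far = 37.17927 mL/hr × 1.5 hr = 55.76891 mL
Volume remaining = 173 − 55.76891 = 117.2311 mL
New rate:
Dose = 0.58 mcg/kg/min × 89.54545 kg = 51.93636 mcg/min
51.93636 mcg/min × 60 min/hr = 3116.182 mcg/hr
Rate = 3116.182 mcg/hr ÷ 23.12139 mcg/mL = 134.7749 mL/hr
Time remaining = 117.2311 mL ÷ 134.7749 mL/hr = 0.869829 hr

0.9 hours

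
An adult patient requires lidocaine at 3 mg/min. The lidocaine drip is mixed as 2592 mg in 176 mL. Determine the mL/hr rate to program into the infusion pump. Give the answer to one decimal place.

3 mg/min × 60 min/hr = 180 mg/hr
Concentration = 2592 mg ÷ 176 mL = 14.72727 mg/mL
Rate = 180 mg/hr ÷ 14.72727 mg/mL = 12.22222 mL/hr

12.2 mL/hr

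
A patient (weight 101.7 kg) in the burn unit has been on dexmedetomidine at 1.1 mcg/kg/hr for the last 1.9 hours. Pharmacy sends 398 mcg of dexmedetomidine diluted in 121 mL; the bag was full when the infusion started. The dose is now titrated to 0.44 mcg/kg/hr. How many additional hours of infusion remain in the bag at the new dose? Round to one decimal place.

Initial rate:
Dose = 1.1 mcg/kg/hr × 101.7 kg = 111.87 mcg/hr
Concentration = 398 mcg ÷ 121 mL = 3.289256 mcg/mL
Rate = 111.87 mcg/hr ÷ 3.289256 mcg/mL = 34.01073 mL/hr
Volume infused so far = 34.01073 mL/hr × 1.9 hr = 64.62038 mL
Volume remaining = 121 − 64.62038 = 56.37962 mL
New rate:
Dose = 0.44 mcg/kg/hr × 101.7 kg = 44.748 mcg/hr
Rate = 44.748 mcg/hr ÷ 3.289256 mcg/mL = 13.60429 mL/hr
Time remaining = 56.37962 mL ÷ 13.60429 mL/hr = 4.144252 hr

4.1 hours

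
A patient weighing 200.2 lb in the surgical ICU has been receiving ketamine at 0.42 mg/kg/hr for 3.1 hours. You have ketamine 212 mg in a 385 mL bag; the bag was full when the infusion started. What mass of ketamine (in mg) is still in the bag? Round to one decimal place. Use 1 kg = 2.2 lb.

Weight = 200.2 lb ÷ 2.2 lb/kg = 91 kg
Dose = 0.42 mg/kg/hr × 91 kg = 38.22 mg/hr
Concentration = 212 mg ÷ 385 mL = 0.5506494 mg/mL
Rate = 38.22 mg/hr ÷ 0.5506494 mg/mL = 69.40896 mL/hr
Volume infused = 69.40896 mL/hr × 3.1 hr = 215.1678 mL
Volume remaining = 385 − 215.1678 = 169.8322 mL
Drug remaining = 169.8322 mL × 0.5506494 mg/mL = 93.518 mg

93.5 mg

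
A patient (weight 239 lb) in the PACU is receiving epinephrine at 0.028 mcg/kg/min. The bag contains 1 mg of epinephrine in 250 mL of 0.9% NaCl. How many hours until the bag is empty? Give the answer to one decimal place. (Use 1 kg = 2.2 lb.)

Weight = 239 lb ÷ 2.2 lb/kg = 108.6364 kg
Dose = 0.028 mcg/kg/min × 108.6364 kg = 3.041818 mcg/min
3.041818 mcg/min × 60 min/hr = 182.5091 mcg/hr
Concentration = 1 mg ÷ 250 mL = 0.004 mg/mL = 4 mcg/mL
Rate = 182.5091 mcg/hr ÷ 4 mcg/mL = 45.62727 mL/hr
Duration = 250 mL ÷ 45.62727 mL/hr = 5.479179 hr

5.5 hours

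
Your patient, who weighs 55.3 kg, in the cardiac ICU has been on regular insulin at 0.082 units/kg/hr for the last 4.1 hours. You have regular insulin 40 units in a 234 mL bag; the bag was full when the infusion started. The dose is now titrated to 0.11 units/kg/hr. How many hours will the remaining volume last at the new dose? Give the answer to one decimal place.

3.5 hours

Initial rate:
Dose = 0.082 units/kg/hr × 55.3 kg = 4.5346 units/hr
Concentration = 40 units ÷ 234 mL = 0.1709402 units/mL
Rate = 4.5346 units/hr ÷ 0.1709402 units/mL = 26.52741 mL/hr
Volume infused so far = 26.52741 mL/hr × 4.1 hr = 108.7624 mL
Volume remaining = 234 − 108.7624 = 125.2376 mL
New rate:
Dose = 0.11 units/kg/hr × 55.3 kg = 6.083 units/hr
Rate = 6.083 units/hr ÷ 0.1709402 units/mL = 35.58555 mL/hr
Time remaining = 125.2376 mL ÷ 35.58555 mL/hr = 3.519339 hr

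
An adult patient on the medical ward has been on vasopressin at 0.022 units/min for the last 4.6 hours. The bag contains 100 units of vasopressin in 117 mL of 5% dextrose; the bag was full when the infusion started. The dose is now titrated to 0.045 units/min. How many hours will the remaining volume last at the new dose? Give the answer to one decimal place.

34.8 hours

Initial rate:
0.022 units/min × 60 min/hr = 1.32 units/hr
Concentration = 100 units ÷ 117 mL = 0.8547009 units/mL
Rate = 1.32 units/hr ÷ 0.8547009 units/mL = 1.5444 mL/hr
Volume infused so far = 1.5444 mL/hr × 4.6 hr = 7.10424 mL
Volume remaining = 117 − 7.10424 = 109.8958 mL
New rate:
0.045 units/min × 60 min/hr = 2.7 units/hr
Rate = 2.7 units/hr ÷ 0.8547009 units/mL = 3.159 mL/hr
Time remaining = 109.8958 mL ÷ 3.159 mL/hr = 34.78815 hr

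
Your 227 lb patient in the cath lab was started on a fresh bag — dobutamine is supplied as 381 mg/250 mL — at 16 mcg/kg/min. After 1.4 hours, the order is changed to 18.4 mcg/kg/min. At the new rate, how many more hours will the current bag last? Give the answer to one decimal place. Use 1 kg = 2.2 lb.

Initial rate:
Weight = 227 lb ÷ 2.2 lb/kg = 103.1818 kg
Dose = 16 mcg/kg/min × 103.1818 kg = 1650.909 mcg/min
1650.909 mcg/min × 60 min/hr = 99054.55 mcg/hr
Concentration = 381 mg ÷ 250 mL = 1.524 mg/mL = 1524 mcg/mL
Rate = 99054.55 mcg/hr ÷ 1524 mcg/mL = 64.99642 mL/hr
Volume infused so far = 64.99642 mL/hr × 1.4 hr = 90.99499 mL
Volume remaining = 250 − 90.99499 = 159.005 mL
New rate:
Dose = 18.4 mcg/kg/min × 103.1818 kg = 1898.545 mcg/min
1898.545 mcg/min × 60 min/hr = 113912.7 mcg/hr
Rate = 113912.7 mcg/hr ÷ 1524 mcg/mL = 74.74588 mL/hr
Time remaining = 159.005 mL ÷ 74.74588 mL/hr = 2.127274 hr

2.1 hours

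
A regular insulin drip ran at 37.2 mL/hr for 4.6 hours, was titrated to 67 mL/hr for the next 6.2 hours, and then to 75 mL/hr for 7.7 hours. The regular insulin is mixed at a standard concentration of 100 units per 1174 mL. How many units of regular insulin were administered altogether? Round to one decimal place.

Concentration = 100 units ÷ 1174 mL = 0.08517888 units/mL
Stage 1: 37.2 mL/hr × 4.6 hr = 171.12 mL → 171.12 mL × 0.08517888 units/mL = 14.57581 units
Stage 2: 67 mL/hr × 6.2 hr = 415.4 mL → 415.4 mL × 0.08517888 units/mL = 35.3833 units
Stage 3: 75 mL/hr × 7.7 hr = 577.5 mL → 577.5 mL × 0.08517888 units/mL = 49.1908 units
Total = 14.57581 + 35.3833 + 49.1908 = 99.14991 units

99.1 units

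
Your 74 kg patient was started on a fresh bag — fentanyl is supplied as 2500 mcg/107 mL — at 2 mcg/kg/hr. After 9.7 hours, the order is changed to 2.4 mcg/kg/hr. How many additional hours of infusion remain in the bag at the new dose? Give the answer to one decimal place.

Initial rate:
Dose = 2 mcg/kg/hr × 74 kg = 148 mcg/hr
Concentration = 2500 mcg ÷ 107 mL = 23.36449 mcg/mL
Rate = 148 mcg/hr ÷ 23.36449 mcg/mL = 6.3344 mL/hr
Volume infused so far = 6.3344 mL/hr × 9.7 hr = 61.44368 mL
Volume remaining = 107 − 61.44368 = 45.55632 mL
New rate:
Dose = 2.4 mcg/kg/hr × 74 kg = 177.6 mcg/hr
Rate = 177.6 mcg/hr ÷ 23.36449 mcg/mL = 7.60128 mL/hr
Time remaining = 45.55632 mL ÷ 7.60128 mL/hr = 5.993243 hr

6.0 hours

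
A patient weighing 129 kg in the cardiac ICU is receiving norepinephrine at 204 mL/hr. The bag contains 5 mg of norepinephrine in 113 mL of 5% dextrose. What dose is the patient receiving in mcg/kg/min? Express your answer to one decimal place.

1.2 mcg/kg/min

Concentration = 5 mg ÷ 113 mL = 0.04424779 mg/mL = 44.24779 mcg/mL
Drug rate = 204 mL/hr × 44.24779 mcg/mL = 9026.549 mcg/hr
9026.549 mcg/hr ÷ 60 min/hr = 150.4425 mcg/min
150.4425 mcg/min ÷ 129 kg = 1.166221 mcg/kg/min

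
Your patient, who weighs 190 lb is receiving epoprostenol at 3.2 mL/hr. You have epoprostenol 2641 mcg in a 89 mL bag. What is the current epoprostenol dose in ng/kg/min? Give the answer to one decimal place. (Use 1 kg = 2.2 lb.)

18.3 ng/kg/min

Weight = 190 lb ÷ 2.2 lb/kg = 86.36364 kg
Concentration = 2641 mcg ÷ 89 mL = 29.67416 mcg/mL = 29674.16 ng/mL
Drug rate = 3.2 mL/hr × 29674.16 ng/mL = 94957.3 ng/hr
94957.3 ng/hr ÷ 60 min/hr = 1582.622 ng/min
1582.622 ng/min ÷ 86.36364 kg = 18.32509 ng/kg/min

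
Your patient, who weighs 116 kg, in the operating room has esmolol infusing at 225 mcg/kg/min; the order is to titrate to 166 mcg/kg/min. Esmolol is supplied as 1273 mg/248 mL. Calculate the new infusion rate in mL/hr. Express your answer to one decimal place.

Dose = 166 mcg/kg/min × 116 kg = 19256 mcg/min
19256 mcg/min × 60 min/hr = 1155360 mcg/hr
Concentration = 1273 mg ÷ 248 mL = 5.133065 mg/mL = 5133.065 mcg/mL
Rate = 1155360 mcg/hr ÷ 5133.065 mcg/mL = 225.0819 mL/hr

225.1 mL/hr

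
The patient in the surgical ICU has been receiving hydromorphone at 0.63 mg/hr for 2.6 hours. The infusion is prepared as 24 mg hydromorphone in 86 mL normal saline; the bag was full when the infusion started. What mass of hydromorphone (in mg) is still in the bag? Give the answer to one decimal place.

Concentration = 24 mg ÷ 86 mL = 0.2790698 mg/mL
Rate = 0.63 mg/hr ÷ 0.2790698 mg/mL = 2.2575 mL/hr
Volume infused = 2.2575 mL/hr × 2.6 hr = 5.8695 mL
Volume remaining = 86 − 5.8695 = 80.1305 mL
Drug remaining = 80.1305 mL × 0.2790698 mg/mL = 22.362 mg

22.4 mg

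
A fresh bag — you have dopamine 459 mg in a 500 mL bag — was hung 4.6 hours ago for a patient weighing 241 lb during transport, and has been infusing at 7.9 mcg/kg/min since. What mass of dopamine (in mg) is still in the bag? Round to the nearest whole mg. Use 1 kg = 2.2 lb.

220 mg

Weight = 241 lb ÷ 2.2 lb/kg = 109.5455 kg
Dose = 7.9 mcg/kg/min × 109.5455 kg = 865.4091 mcg/min
865.4091 mcg/min × 60 min/hr = 51924.55 mcg/hr
Concentration = 459 mg ÷ 500 mL = 0.918 mg/mL = 918 mcg/mL
Rate = 51924.55 mcg/hr ÷ 918 mcg/mL = 56.56269 mL/hr
Volume infused = 56.56269 mL/hr × 4.6 hr = 260.1884 mL
Volume remaining = 500 − 260.1884 = 239.8116 mL
Drug remaining = 239.8116 mL × 918 mcg/mL = 220147.1 mcg = 220.1471 mg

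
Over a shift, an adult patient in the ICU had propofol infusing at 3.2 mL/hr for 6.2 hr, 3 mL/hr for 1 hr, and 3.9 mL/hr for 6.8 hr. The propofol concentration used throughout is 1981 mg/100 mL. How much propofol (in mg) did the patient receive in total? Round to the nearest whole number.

978 mg

Concentration = 1981 mg ÷ 100 mL = 19.81 mg/mL
Stage 1: 3.2 mL/hr × 6.2 hr = 19.84 mL → 19.84 mL × 19.81 mg/mL = 393.0304 mg
Stage 2: 3 mL/hr × 1 hr = 3 mL → 3 mL × 19.81 mg/mL = 59.43 mg
Stage 3: 3.9 mL/hr × 6.8 hr = 26.52 mL → 26.52 mL × 19.81 mg/mL = 525.3612 mg
Total = 393.0304 + 59.43 + 525.3612 = 977.8216 mg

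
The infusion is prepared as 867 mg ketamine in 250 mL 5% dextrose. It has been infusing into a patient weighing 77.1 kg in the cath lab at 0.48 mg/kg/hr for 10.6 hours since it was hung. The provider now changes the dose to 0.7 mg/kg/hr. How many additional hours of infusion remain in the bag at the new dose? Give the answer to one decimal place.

Initial rate:
Dose = 0.48 mg/kg/hr × 77.1 kg = 37.008 mg/hr
Concentration = 867 mg ÷ 250 mL = 3.468 mg/mL
Rate = 37.008 mg/hr ÷ 3.468 mg/mL = 10.67128 mL/hr
Volume infused so far = 10.67128 mL/hr × 10.6 hr = 113.1156 mL
Volume remaining = 250 − 113.1156 = 136.8844 mL
New rate:
Dose = 0.7 mg/kg/hr × 77.1 kg = 53.97 mg/hr
Rate = 53.97 mg/hr ÷ 3.468 mg/mL = 15.56228 mL/hr
Time remaining = 136.8844 mL ÷ 15.56228 mL/hr = 8.795909 hr

8.8 hours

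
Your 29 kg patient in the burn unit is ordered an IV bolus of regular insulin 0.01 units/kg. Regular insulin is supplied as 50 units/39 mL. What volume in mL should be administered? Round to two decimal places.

Dose = 0.01 units/kg × 29 kg = 0.29 units
Concentration = 50 units ÷ 39 mL = 1.282051 units/mL
Volume = 0.29 units ÷ 1.282051 units/mL = 0.2262 mL

0.23 mL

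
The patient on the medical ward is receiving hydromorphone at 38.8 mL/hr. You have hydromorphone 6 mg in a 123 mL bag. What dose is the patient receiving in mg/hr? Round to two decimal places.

1.89 mg/hr

Concentration = 6 mg ÷ 123 mL = 0.04878049 mg/mL
Drug rate = 38.8 mL/hr × 0.04878049 mg/mL = 1.892683 mg/hr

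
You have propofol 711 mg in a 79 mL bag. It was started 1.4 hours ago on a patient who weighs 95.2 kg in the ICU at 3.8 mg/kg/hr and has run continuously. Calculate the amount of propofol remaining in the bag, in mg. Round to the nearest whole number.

Dose = 3.8 mg/kg/hr × 95.2 kg = 361.76 mg/hr
Concentration = 711 mg ÷ 79 mL = 9 mg/mL
Rate = 361.76 mg/hr ÷ 9 mg/mL = 40.19556 mL/hr
Volume infused = 40.19556 mL/hr × 1.4 hr = 56.27378 mL
Volume remaining = 79 − 56.27378 = 22.72622 mL
Drug remaining = 22.72622 mL × 9 mg/mL = 204.536 mg

205 mg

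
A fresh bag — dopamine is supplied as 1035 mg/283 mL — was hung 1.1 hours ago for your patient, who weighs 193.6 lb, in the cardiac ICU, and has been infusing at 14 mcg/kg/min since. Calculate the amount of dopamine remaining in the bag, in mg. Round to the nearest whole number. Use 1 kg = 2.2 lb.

954 mg

Weight = 193.6 lb ÷ 2.2 lb/kg = 88 kg
Dose = 14 mcg/kg/min × 88 kg = 1232 mcg/min
1232 mcg/min × 60 min/hr = 73920 mcg/hr
Concentration = 1035 mg ÷ 283 mL = 3.657244 mg/mL = 3657.244 mcg/mL
Rate = 73920 mcg/hr ÷ 3657.244 mcg/mL = 20.21194 mL/hr
Volume infused = 20.21194 mL/hr × 1.1 hr = 22.23314 mL
Volume remaining = 283 − 22.23314 = 260.7669 mL
Drug remaining = 260.7669 mL × 3657.244 mcg/mL = 953688 mcg = 953.688 mg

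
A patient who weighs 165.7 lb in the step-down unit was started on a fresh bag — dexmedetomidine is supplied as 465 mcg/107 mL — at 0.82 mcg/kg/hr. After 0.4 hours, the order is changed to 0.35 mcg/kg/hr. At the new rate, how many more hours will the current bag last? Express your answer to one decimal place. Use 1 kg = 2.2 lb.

Initial rate:
Weight = 165.7 lb ÷ 2.2 lb/kg = 75.31818 kg
Dose = 0.82 mcg/kg/hr × 75.31818 kg = 61.76091 mcg/hr
Concentration = 465 mcg ÷ 107 mL = 4.345794 mcg/mL
Rate = 61.76091 mcg/hr ÷ 4.345794 mcg/mL = 14.21165 mL/hr
Volume infused so far = 14.21165 mL/hr × 0.4 hr = 5.68466 mL
Volume remaining = 107 − 5.68466 = 101.3153 mL
New rate:
Dose = 0.35 mcg/kg/hr × 75.31818 kg = 26.36136 mcg/hr
Rate = 26.36136 mcg/hr ÷ 4.345794 mcg/mL = 6.065948 mL/hr
Time remaining = 101.3153 mL ÷ 6.065948 mL/hr = 16.70231 hr

16.7 hours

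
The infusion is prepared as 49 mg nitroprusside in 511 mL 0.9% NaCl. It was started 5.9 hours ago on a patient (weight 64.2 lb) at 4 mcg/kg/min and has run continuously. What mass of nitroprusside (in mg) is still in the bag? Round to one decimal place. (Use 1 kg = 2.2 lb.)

Weight = 64.2 lb ÷ 2.2 lb/kg = 29.18182 kg
Dose = 4 mcg/kg/min × 29.18182 kg = 116.7273 mcg/min
116.7273 mcg/min × 60 min/hr = 7003.636 mcg/hr
Concentration = 49 mg ÷ 511 mL = 0.09589041 mg/mL = 95.89041 mcg/mL
Rate = 7003.636 mcg/hr ÷ 95.89041 mcg/mL = 73.03792 mL/hr
Volume infused = 73.03792 mL/hr × 5.9 hr = 430.9237 mL
Volume remaining = 511 − 430.9237 = 80.07626 mL
Drug remaining = 80.07626 mL × 95.89041 mcg/mL = 7678.545 mcg = 7.678545 mg

7.7 mg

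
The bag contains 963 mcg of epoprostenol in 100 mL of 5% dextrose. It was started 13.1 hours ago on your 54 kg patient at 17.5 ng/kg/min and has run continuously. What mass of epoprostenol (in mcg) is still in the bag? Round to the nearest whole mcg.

220 mcg

Dose = 17.5 ng/kg/min × 54 kg = 945 ng/min
945 ng/min × 60 min/hr = 56700 ng/hr
Concentration = 963 mcg ÷ 100 mL = 9.63 mcg/mL = 9630 ng/mL
Rate = 56700 ng/hr ÷ 9630 ng/mL = 5.88785 mL/hr
Volume infused = 5.88785 mL/hr × 13.1 hr = 77.13084 mL
Volume remaining = 100 − 77.13084 = 22.86916 mL
Drug remaining = 22.86916 mL × 9630 ng/mL = 220230 ng = 220.23 mcg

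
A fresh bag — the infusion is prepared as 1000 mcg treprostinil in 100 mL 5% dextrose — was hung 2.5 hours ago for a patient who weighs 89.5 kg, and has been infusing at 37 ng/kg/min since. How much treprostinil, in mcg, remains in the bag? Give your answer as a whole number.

503 mcg

Dose = 37 ng/kg/min × 89.5 kg = 3311.5 ng/min
3311.5 ng/min × 60 min/hr = 198690 ng/hr
Concentration = 1000 mcg ÷ 100 mL = 10 mcg/mL = 10000 ng/mL
Rate = 198690 ng/hr ÷ 10000 ng/mL = 19.869 mL/hr
Volume infused = 19.869 mL/hr × 2.5 hr = 49.6725 mL
Volume remaining = 100 − 49.6725 = 50.3275 mL
Drug remaining = 50.3275 mL × 10000 ng/mL = 503275 ng = 503.275 mcg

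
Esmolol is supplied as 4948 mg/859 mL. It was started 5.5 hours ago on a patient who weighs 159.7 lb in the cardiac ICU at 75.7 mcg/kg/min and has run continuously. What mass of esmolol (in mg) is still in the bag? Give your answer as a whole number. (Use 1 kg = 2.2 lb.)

Weight = 159.7 lb ÷ 2.2 lb/kg = 72.59091 kg
Dose = 75.7 mcg/kg/min × 72.59091 kg = 5495.132 mcg/min
5495.132 mcg/min × 60 min/hr = 329707.9 mcg/hr
Concentration = 4948 mg ÷ 859 mL = 5.760186 mg/mL = 5760.186 mcg/mL
Rate = 329707.9 mcg/hr ÷ 5760.186 mcg/mL = 57.23911 mL/hr
Volume infused = 57.23911 mL/hr × 5.5 hr = 314.8151 mL
Volume remaining = 859 − 314.8151 = 544.1849 mL
Drug remaining = 544.1849 mL × 5760.186 mcg/mL = 3134606 mcg = 3134.606 mg

3135 mg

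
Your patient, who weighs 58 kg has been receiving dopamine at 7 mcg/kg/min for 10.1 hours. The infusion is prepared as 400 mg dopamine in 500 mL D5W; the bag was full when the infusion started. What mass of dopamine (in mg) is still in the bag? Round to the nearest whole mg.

154 mg

Dose = 7 mcg/kg/min × 58 kg = 406 mcg/min
406 mcg/min × 60 min/hr = 24360 mcg/hr
Concentration = 400 mg ÷ 500 mL = 0.8 mg/mL = 800 mcg/mL
Rate = 24360 mcg/hr ÷ 800 mcg/mL = 30.45 mL/hr
Volume infused = 30.45 mL/hr × 10.1 hr = 307.545 mL
Volume remaining = 500 − 307.545 = 192.455 mL
Drug remaining = 192.455 mL × 800 mcg/mL = 153964 mcg = 153.964 mg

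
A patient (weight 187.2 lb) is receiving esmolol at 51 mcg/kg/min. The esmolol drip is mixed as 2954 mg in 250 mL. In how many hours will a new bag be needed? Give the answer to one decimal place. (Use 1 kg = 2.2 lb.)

Weight = 187.2 lb ÷ 2.2 lb/kg = 85.09091 kg
Dose = 51 mcg/kg/min × 85.09091 kg = 4339.636 mcg/min
4339.636 mcg/min × 60 min/hr = 260378.2 mcg/hr
Concentration = 2954 mg ÷ 250 mL = 11.816 mg/mL = 11816 mcg/mL
Rate = 260378.2 mcg/hr ÷ 11816 mcg/mL = 22.03607 mL/hr
Duration = 250 mL ÷ 22.03607 mL/hr = 11.34504 hr

11.3 hours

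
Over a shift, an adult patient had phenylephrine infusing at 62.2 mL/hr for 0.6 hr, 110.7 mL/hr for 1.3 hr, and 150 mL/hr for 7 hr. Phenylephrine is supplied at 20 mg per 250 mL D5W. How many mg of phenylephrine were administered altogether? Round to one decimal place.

Concentration = 20 mg ÷ 250 mL = 0.08 mg/mL
Stage 1: 62.2 mL/hr × 0.6 hr = 37.32 mL → 37.32 mL × 0.08 mg/mL = 2.9856 mg
Stage 2: 110.7 mL/hr × 1.3 hr = 143.91 mL → 143.91 mL × 0.08 mg/mL = 11.5128 mg
Stage 3: 150 mL/hr × 7 hr = 1050 mL → 1050 mL × 0.08 mg/mL = 84 mg
Total = 2.9856 + 11.5128 + 84 = 98.4984 mg

98.5 mg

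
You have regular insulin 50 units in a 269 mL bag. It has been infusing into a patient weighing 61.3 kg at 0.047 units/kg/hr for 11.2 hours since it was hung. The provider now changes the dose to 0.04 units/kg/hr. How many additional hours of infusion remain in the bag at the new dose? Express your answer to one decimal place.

Initial rate:
Dose = 0.047 units/kg/hr × 61.3 kg = 2.8811 units/hr
Concentration = 50 units ÷ 269 mL = 0.1858736 units/mL
Rate = 2.8811 units/hr ÷ 0.1858736 units/mL = 15.50032 mL/hr
Volume infused so far = 15.50032 mL/hr × 11.2 hr = 173.6036 mL
Volume remaining = 269 − 173.6036 = 95.39644 mL
New rate:
Dose = 0.04 units/kg/hr × 61.3 kg = 2.452 units/hr
Rate = 2.452 units/hr ÷ 0.1858736 units/mL = 13.19176 mL/hr
Time remaining = 95.39644 mL ÷ 13.19176 mL/hr = 7.231517 hr

7.2 hours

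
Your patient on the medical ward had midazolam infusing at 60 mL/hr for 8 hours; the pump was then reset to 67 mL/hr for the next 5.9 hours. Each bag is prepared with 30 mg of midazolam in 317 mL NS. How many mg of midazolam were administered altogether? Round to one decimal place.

Concentration = 30 mg ÷ 317 mL = 0.09463722 mg/mL
Stage 1: 60 mL/hr × 8 hr = 480 mL → 480 mL × 0.09463722 mg/mL = 45.42587 mg
Stage 2: 67 mL/hr × 5.9 hr = 395.3 mL → 395.3 mL × 0.09463722 mg/mL = 37.41009 mg
Total = 45.42587 + 37.41009 = 82.83596 mg

82.8 mg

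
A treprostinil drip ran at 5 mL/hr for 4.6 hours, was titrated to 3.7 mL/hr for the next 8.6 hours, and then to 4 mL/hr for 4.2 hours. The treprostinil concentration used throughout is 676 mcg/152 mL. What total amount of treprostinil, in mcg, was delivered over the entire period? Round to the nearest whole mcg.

319 mcg

Concentration = 676 mcg ÷ 152 mL = 4.447368 mcg/mL
Stage 1: 5 mL/hr × 4.6 hr = 23 mL → 23 mL × 4.447368 mcg/mL = 102.2895 mcg
Stage 2: 3.7 mL/hr × 8.6 hr = 31.82 mL → 31.82 mL × 4.447368 mcg/mL = 141.5153 mcg
Stage 3: 4 mL/hr × 4.2 hr = 16.8 mL → 16.8 mL × 4.447368 mcg/mL = 74.71579 mcg
Total = 102.2895 + 141.5153 + 74.71579 = 318.5205 mcg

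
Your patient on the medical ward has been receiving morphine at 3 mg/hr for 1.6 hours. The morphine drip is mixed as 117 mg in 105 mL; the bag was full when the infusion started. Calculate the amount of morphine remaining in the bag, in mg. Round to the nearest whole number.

Concentration = 117 mg ÷ 105 mL = 1.114286 mg/mL
Rate = 3 mg/hr ÷ 1.114286 mg/mL = 2.692308 mL/hr
Volume infused = 2.692308 mL/hr × 1.6 hr = 4.307692 mL
Volume remaining = 105 − 4.307692 = 100.6923 mL
Drug remaining = 100.6923 mL × 1.114286 mg/mL = 112.2 mg

112 mg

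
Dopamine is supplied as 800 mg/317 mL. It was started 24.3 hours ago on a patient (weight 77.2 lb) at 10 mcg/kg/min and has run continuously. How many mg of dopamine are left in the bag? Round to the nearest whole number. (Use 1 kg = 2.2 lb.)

288 mg

Weight = 77.2 lb ÷ 2.2 lb/kg = 35.09091 kg
Dose = 10 mcg/kg/min × 35.09091 kg = 350.9091 mcg/min
350.9091 mcg/min × 60 min/hr = 21054.55 mcg/hr
Concentration = 800 mg ÷ 317 mL = 2.523659 mg/mL = 2523.659 mcg/mL
Rate = 21054.55 mcg/hr ÷ 2523.659 mcg/mL = 8.342864 mL/hr
Volume infused = 8.342864 mL/hr × 24.3 hr = 202.7316 mL
Volume remaining = 317 − 202.7316 = 114.2684 mL
Drug remaining = 114.2684 mL × 2523.659 mcg/mL = 288374.5 mcg = 288.3745 mg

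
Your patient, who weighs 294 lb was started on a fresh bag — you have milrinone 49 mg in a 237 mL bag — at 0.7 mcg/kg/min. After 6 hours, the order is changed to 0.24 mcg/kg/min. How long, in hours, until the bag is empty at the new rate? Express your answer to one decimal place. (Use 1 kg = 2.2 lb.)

8.0 hours

Initial rate:
Weight = 294 lb ÷ 2.2 lb/kg = 133.6364 kg
Dose = 0.7 mcg/kg/min × 133.6364 kg = 93.54545 mcg/min
93.54545 mcg/min × 60 min/hr = 5612.727 mcg/hr
Concentration = 49 mg ÷ 237 mL = 0.2067511 mg/mL = 206.7511 mcg/mL
Rate = 5612.727 mcg/hr ÷ 206.7511 mcg/mL = 27.14727 mL/hr
Volume infused so far = 27.14727 mL/hr × 6 hr = 162.8836 mL
Volume remaining = 237 − 162.8836 = 74.11636 mL
New rate:
Dose = 0.24 mcg/kg/min × 133.6364 kg = 32.07273 mcg/min
32.07273 mcg/min × 60 min/hr = 1924.364 mcg/hr
Rate = 1924.364 mcg/hr ÷ 206.7511 mcg/mL = 9.307636 mL/hr
Time remaining = 74.11636 mL ÷ 9.307636 mL/hr = 7.962963 hr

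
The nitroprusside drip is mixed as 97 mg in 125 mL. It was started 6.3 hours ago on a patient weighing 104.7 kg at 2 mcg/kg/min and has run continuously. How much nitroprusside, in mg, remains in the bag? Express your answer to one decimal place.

17.8 mg

Dose = 2 mcg/kg/min × 104.7 kg = 209.4 mcg/min
209.4 mcg/min × 60 min/hr = 12564 mcg/hr
Concentration = 97 mg ÷ 125 mL = 0.776 mg/mL = 776 mcg/mL
Rate = 12564 mcg/hr ÷ 776 mcg/mL = 16.19072 mL/hr
Volume infused = 16.19072 mL/hr × 6.3 hr = 102.0015 mL
Volume remaining = 125 − 102.0015 = 22.99845 mL
Drug remaining = 22.99845 mL × 776 mcg/mL = 17846.8 mcg = 17.8468 mg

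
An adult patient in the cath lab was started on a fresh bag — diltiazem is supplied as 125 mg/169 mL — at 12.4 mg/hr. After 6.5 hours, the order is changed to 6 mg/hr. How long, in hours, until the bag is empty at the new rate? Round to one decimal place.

Initial rate:
Concentration = 125 mg ÷ 169 mL = 0.739645 mg/mL
Rate = 12.4 mg/hr ÷ 0.739645 mg/mL = 16.7648 mL/hr
Volume infused so far = 16.7648 mL/hr × 6.5 hr = 108.9712 mL
Volume remaining = 169 − 108.9712 = 60.0288 mL
New rate:
Rate = 6 mg/hr ÷ 0.739645 mg/mL = 8.112 mL/hr
Time remaining = 60.0288 mL ÷ 8.112 mL/hr = 7.4 hr

7.4 hours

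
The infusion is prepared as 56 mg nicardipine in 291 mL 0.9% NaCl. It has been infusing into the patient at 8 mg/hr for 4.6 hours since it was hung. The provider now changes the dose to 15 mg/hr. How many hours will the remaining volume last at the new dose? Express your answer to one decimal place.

Initial rate:
Concentration = 56 mg ÷ 291 mL = 0.1924399 mg/mL
Rate = 8 mg/hr ÷ 0.1924399 mg/mL = 41.57143 mL/hr
Volume infused so far = 41.57143 mL/hr × 4.6 hr = 191.2286 mL
Volume remaining = 291 − 191.2286 = 99.77143 mL
New rate:
Rate = 15 mg/hr ÷ 0.1924399 mg/mL = 77.94643 mL/hr
Time remaining = 99.77143 mL ÷ 77.94643 mL/hr = 1.28 hr

1.3 hours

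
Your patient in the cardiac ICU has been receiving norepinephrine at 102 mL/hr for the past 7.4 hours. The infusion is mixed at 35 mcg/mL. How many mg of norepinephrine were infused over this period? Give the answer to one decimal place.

26.4 mg

Drug rate = 102 mL/hr × 35 mcg/mL = 3570 mcg/hr
Total = 3570 mcg/hr × 7.4 hr = 26418 mcg = 26.418 mg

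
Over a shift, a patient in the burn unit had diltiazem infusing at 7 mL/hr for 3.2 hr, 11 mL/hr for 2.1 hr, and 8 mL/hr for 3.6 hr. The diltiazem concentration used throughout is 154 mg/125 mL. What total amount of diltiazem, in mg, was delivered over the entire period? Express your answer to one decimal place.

Concentration = 154 mg ÷ 125 mL = 1.232 mg/mL
Stage 1: 7 mL/hr × 3.2 hr = 22.4 mL → 22.4 mL × 1.232 mg/mL = 27.5968 mg
Stage 2: 11 mL/hr × 2.1 hr = 23.1 mL → 23.1 mL × 1.232 mg/mL = 28.4592 mg
Stage 3: 8 mL/hr × 3.6 hr = 28.8 mL → 28.8 mL × 1.232 mg/mL = 35.4816 mg
Total = 27.5968 + 28.4592 + 35.4816 = 91.5376 mg

91.5 mg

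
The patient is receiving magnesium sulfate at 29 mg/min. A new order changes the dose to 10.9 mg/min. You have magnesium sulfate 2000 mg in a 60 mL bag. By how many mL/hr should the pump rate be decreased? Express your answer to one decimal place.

32.6 mL/hr

At the current dose:
29 mg/min × 60 min/hr = 1740 mg/hr
Concentration = 2000 mg ÷ 60 mL = 33.33333 mg/mL
Rate = 1740 mg/hr ÷ 33.33333 mg/mL = 52.2 mL/hr
At the new dose:
10.9 mg/min × 60 min/hr = 654 mg/hr
Rate = 654 mg/hr ÷ 33.33333 mg/mL = 19.62 mL/hr
Change = 19.62 − 52.2 = -32.58 mL/hr → 32.58 mL/hr decrease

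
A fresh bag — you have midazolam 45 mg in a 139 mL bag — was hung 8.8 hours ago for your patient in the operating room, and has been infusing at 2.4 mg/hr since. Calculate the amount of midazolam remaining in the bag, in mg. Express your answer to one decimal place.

23.9 mg

Concentration = 45 mg ÷ 139 mL = 0.323741 mg/mL
Rate = 2.4 mg/hr ÷ 0.323741 mg/mL = 7.413333 mL/hr
Volume infused = 7.413333 mL/hr × 8.8 hr = 65.23733 mL
Volume remaining = 139 − 65.23733 = 73.76267 mL
Drug remaining = 73.76267 mL × 0.323741 mg/mL = 23.88 mg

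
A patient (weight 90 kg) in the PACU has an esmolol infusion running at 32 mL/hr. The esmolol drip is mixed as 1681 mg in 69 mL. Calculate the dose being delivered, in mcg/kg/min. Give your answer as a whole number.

144 mcg/kg/min

Concentration = 1681 mg ÷ 69 mL = 24.36232 mg/mL = 24362.32 mcg/mL
Drug rate = 32 mL/hr × 24362.32 mcg/mL = 779594.2 mcg/hr
779594.2 mcg/hr ÷ 60 min/hr = 12993.24 mcg/min
12993.24 mcg/min ÷ 90 kg = 144.3693 mcg/kg/min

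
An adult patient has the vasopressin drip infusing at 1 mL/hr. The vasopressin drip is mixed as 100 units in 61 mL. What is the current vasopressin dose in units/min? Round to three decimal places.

0.027 units/min

Concentration = 100 units ÷ 61 mL = 1.639344 units/mL
Drug rate = 1 mL/hr × 1.639344 units/mL = 1.639344 units/hr
1.639344 units/hr ÷ 60 min/hr = 0.0273224 units/min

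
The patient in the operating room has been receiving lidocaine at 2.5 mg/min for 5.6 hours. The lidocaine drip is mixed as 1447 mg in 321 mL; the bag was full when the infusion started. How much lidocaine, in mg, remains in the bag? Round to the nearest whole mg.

607 mg

2.5 mg/min × 60 min/hr = 150 mg/hr
Concentration = 1447 mg ÷ 321 mL = 4.507788 mg/mL
Rate = 150 mg/hr ÷ 4.507788 mg/mL = 33.27574 mL/hr
Volume infused = 33.27574 mL/hr × 5.6 hr = 186.3442 mL
Volume remaining = 321 − 186.3442 = 134.6558 mL
Drug remaining = 134.6558 mL × 4.507788 mg/mL = 607 mg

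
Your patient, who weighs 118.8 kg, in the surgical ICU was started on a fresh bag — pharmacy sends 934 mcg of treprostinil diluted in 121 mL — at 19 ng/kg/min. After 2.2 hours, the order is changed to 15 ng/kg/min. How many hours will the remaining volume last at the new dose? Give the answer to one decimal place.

Initial rate:
Dose = 19 ng/kg/min × 118.8 kg = 2257.2 ng/min
2257.2 ng/min × 60 min/hr = 135432 ng/hr
Concentration = 934 mcg ÷ 121 mL = 7.719008 mcg/mL = 7719.008 ng/mL
Rate = 135432 ng/hr ÷ 7719.008 ng/mL = 17.54526 mL/hr
Volume infused so far = 17.54526 mL/hr × 2.2 hr = 38.59957 mL
Volume remaining = 121 − 38.59957 = 82.40043 mL
New rate:
Dose = 15 ng/kg/min × 118.8 kg = 1782 ng/min
1782 ng/min × 60 min/hr = 106920 ng/hr
Rate = 106920 ng/hr ÷ 7719.008 ng/mL = 13.85152 mL/hr
Time remaining = 82.40043 mL ÷ 13.85152 mL/hr = 5.948837 hr

5.9 hours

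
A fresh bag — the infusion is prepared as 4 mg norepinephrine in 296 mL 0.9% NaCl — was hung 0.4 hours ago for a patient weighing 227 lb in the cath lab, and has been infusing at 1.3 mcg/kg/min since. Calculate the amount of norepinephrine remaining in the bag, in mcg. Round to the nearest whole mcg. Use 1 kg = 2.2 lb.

781 mcg

Weight = 227 lb ÷ 2.2 lb/kg = 103.1818 kg
Dose = 1.3 mcg/kg/min × 103.1818 kg = 134.1364 mcg/min
134.1364 mcg/min × 60 min/hr = 8048.182 mcg/hr
Concentration = 4 mg ÷ 296 mL = 0.01351351 mg/mL = 13.51351 mcg/mL
Rate = 8048.182 mcg/hr ÷ 13.51351 mcg/mL = 595.5655 mL/hr
Volume infused = 595.5655 mL/hr × 0.4 hr = 238.2262 mL
Volume remaining = 296 − 238.2262 = 57.77382 mL
Drug remaining = 57.77382 mL × 13.51351 mcg/mL = 780.7273 mcg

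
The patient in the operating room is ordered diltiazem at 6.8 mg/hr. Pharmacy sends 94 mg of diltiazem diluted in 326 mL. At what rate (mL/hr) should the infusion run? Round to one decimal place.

23.6 mL/hr

Concentration = 94 mg ÷ 326 mL = 0.2883436 mg/mL
Rate = 6.8 mg/hr ÷ 0.2883436 mg/mL = 23.58298 mL/hr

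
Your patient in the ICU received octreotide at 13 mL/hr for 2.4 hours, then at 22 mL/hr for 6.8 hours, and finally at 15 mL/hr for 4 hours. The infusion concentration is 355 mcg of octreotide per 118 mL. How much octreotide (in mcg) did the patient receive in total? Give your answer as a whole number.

724 mcg

Concentration = 355 mcg ÷ 118 mL = 3.008475 mcg/mL
Stage 1: 13 mL/hr × 2.4 hr = 31.2 mL → 31.2 mL × 3.008475 mcg/mL = 93.86441 mcg
Stage 2: 22 mL/hr × 6.8 hr = 149.6 mL → 149.6 mL × 3.008475 mcg/mL = 450.0678 mcg
Stage 3: 15 mL/hr × 4 hr = 60 mL → 60 mL × 3.008475 mcg/mL = 180.5085 mcg
Total = 93.86441 + 450.0678 + 180.5085 = 724.4407 mcg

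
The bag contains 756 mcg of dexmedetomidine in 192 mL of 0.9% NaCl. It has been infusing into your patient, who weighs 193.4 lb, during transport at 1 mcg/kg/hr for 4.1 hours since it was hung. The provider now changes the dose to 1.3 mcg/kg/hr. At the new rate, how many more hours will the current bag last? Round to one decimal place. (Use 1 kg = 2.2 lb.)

Initial rate:
Weight = 193.4 lb ÷ 2.2 lb/kg = 87.90909 kg
Dose = 1 mcg/kg/hr × 87.90909 kg = 87.90909 mcg/hr
Concentration = 756 mcg ÷ 192 mL = 3.9375 mcg/mL
Rate = 87.90909 mcg/hr ÷ 3.9375 mcg/mL = 22.32612 mL/hr
Volume infused so far = 22.32612 mL/hr × 4.1 hr = 91.53709 mL
Volume remaining = 192 − 91.53709 = 100.4629 mL
New rate:
Dose = 1.3 mcg/kg/hr × 87.90909 kg = 114.2818 mcg/hr
Rate = 114.2818 mcg/hr ÷ 3.9375 mcg/mL = 29.02395 mL/hr
Time remaining = 100.4629 mL ÷ 29.02395 mL/hr = 3.461379 hr

3.5 hours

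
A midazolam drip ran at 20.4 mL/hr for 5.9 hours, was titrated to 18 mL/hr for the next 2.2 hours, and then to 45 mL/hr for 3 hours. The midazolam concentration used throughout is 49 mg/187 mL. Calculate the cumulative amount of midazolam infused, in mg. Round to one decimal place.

77.3 mg

Concentration = 49 mg ÷ 187 mL = 0.2620321 mg/mL
Stage 1: 20.4 mL/hr × 5.9 hr = 120.36 mL → 120.36 mL × 0.2620321 mg/mL = 31.53818 mg
Stage 2: 18 mL/hr × 2.2 hr = 39.6 mL → 39.6 mL × 0.2620321 mg/mL = 10.37647 mg
Stage 3: 45 mL/hr × 3 hr = 135 mL → 135 mL × 0.2620321 mg/mL = 35.37433 mg
Total = 31.53818 + 10.37647 + 35.37433 = 77.28898 mg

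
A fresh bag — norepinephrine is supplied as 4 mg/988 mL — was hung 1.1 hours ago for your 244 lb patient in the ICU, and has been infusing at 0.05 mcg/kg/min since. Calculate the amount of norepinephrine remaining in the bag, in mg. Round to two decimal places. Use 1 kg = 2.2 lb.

3.63 mg

Weight = 244 lb ÷ 2.2 lb/kg = 110.9091 kg
Dose = 0.05 mcg/kg/min × 110.9091 kg = 5.545455 mcg/min
5.545455 mcg/min × 60 min/hr = 332.7273 mcg/hr
Concentration = 4 mg ÷ 988 mL = 0.004048583 mg/mL = 4.048583 mcg/mL
Rate = 332.7273 mcg/hr ÷ 4.048583 mcg/mL = 82.18364 mL/hr
Volume infused = 82.18364 mL/hr × 1.1 hr = 90.402 mL
Volume remaining = 988 − 90.402 = 897.598 mL
Drug remaining = 897.598 mL × 4.048583 mcg/mL = 3634 mcg = 3.634 mg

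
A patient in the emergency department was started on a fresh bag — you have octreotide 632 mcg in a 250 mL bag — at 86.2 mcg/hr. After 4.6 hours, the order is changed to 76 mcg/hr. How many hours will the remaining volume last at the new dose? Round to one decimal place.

3.1 hours

Initial rate:
Concentration = 632 mcg ÷ 250 mL = 2.528 mcg/mL
Rate = 86.2 mcg/hr ÷ 2.528 mcg/mL = 34.0981 mL/hr
Volume infused so far = 34.0981 mL/hr × 4.6 hr = 156.8513 mL
Volume remaining = 250 − 156.8513 = 93.14873 mL
New rate:
Rate = 76 mcg/hr ÷ 2.528 mcg/mL = 30.06329 mL/hr
Time remaining = 93.14873 mL ÷ 30.06329 mL/hr = 3.098421 hr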